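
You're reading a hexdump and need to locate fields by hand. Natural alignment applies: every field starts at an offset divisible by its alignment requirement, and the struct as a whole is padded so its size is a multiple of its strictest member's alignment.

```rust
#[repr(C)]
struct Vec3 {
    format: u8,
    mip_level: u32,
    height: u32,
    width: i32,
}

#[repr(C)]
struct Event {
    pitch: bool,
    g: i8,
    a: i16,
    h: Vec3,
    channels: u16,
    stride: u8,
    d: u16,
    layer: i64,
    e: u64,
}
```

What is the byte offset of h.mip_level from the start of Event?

8

Vec3: 0..1  format  (1B, 1-aligned); 1..4  -- padding (3B); 4..8  mip_level  (4B, 4-aligned); 8..12  height  (4B, 4-aligned); 12..16  width  (4B, 4-aligned); sizeof = 16, alignof = 4
0..1  pitch  (1B, 1-aligned)
1..2  g  (1B, 1-aligned)
2..4  a  (2B, 2-aligned)
4..20  h  (16B, 4-aligned)
within Vec3: mip_level at 4
4 + 4 = 8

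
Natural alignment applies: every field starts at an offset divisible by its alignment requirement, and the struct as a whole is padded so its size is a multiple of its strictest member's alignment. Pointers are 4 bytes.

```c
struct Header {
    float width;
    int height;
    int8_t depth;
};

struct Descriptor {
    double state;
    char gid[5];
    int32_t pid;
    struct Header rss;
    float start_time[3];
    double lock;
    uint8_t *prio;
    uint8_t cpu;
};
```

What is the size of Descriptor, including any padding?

64

Header: width at 0 (size 4, align 4) → ends 4; height at 4 (size 4, align 4) → ends 8; depth at 8 (size 1, align 1) → ends 9; tail pad 3 to reach multiple of 4; total 12 bytes, alignment 4
state at 0 (size 8, align 8) → ends 8
gid at 8 (size 5, align 1) → ends 13
pad 3 to align 4 for pid
pid at 16 (size 4, align 4) → ends 20
rss at 20 (size 12, align 4) → ends 32
start_time at 32 (size 12, align 4) → ends 44
pad 4 to align 8 for lock
lock at 48 (size 8, align 8) → ends 56
prio at 56 (size 4, align 4) → ends 60
cpu at 60 (size 1, align 1) → ends 61
tail pad 3 to reach multiple of 8
total 64 bytes, alignment 8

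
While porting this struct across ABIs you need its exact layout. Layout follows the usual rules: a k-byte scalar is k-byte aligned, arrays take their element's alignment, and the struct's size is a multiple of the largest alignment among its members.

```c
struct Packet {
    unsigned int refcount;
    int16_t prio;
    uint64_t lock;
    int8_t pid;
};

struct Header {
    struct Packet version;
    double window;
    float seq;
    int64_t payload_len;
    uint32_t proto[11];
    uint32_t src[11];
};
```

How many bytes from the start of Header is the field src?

92

Packet: @0: refcount [4B, align 4] → 4; @4: prio [2B, align 2] → 6; +2 pad (align 8); @8: lock [8B, align 8] → 16; @16: pid [1B, align 1] → 17; +7 tail pad (align 8); size 24, align 8
@0: version [24B, align 8] → 24
@24: window [8B, align 8] → 32
@32: seq [4B, align 4] → 36
+4 pad (align 8)
@40: payload_len [8B, align 8] → 48
@48: proto [44B, align 4] → 92
@92: src [44B, align 4] → 136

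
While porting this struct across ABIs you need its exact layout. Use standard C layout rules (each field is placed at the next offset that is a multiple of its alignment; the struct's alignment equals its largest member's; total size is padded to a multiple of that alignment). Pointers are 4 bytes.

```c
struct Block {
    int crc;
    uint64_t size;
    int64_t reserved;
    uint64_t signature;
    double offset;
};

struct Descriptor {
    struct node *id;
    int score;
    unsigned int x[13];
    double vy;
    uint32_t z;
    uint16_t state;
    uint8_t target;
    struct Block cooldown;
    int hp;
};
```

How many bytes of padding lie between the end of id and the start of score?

0

Block: 0..4  crc  (4B, 4-aligned); 4..8  -- padding (4B); 8..16  size  (8B, 8-aligned); 16..24  reserved  (8B, 8-aligned); 24..32  signature  (8B, 8-aligned); 32..40  offset  (8B, 8-aligned); sizeof = 40, alignof = 8
0..4  id  (4B, 4-aligned)
4..8  score  (4B, 4-aligned)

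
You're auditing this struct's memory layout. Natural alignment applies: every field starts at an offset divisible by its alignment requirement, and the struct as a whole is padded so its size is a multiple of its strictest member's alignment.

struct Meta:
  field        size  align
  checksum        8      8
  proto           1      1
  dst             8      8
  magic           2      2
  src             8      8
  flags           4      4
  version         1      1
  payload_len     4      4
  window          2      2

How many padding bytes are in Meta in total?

@0: checksum [8B, align 8] → 8
@8: proto [1B, align 1] → 9
+7 pad (align 8)
@16: dst [8B, align 8] → 24
@24: magic [2B, align 2] → 26
+6 pad (align 8)
@32: src [8B, align 8] → 40
@40: flags [4B, align 4] → 44
@44: version [1B, align 1] → 45
+3 pad (align 4)
@48: payload_len [4B, align 4] → 52
@52: window [2B, align 2] → 54
+2 tail pad (align 8)
size 56, align 8
data bytes 38, size 56 → padding 18

18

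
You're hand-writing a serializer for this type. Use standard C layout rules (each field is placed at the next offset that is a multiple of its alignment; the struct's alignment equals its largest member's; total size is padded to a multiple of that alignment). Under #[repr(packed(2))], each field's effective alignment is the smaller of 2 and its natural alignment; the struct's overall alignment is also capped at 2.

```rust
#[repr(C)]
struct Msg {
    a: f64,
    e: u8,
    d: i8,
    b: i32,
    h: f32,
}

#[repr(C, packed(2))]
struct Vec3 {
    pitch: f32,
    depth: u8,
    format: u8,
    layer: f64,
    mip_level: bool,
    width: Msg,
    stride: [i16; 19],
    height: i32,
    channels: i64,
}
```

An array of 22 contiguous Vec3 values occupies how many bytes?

1980

Msg: 0..8  a  (8B, 8-aligned); 8..9  e  (1B, 1-aligned); 9..10  d  (1B, 1-aligned); 10..12  -- padding (2B); 12..16  b  (4B, 4-aligned); 16..20  h  (4B, 4-aligned); 20..24  -- tail padding (4B); sizeof = 24, alignof = 8
0..4  pitch  (4B, 2-aligned)
4..5  depth  (1B, 1-aligned)
5..6  format  (1B, 1-aligned)
6..14  layer  (8B, 2-aligned)
14..15  mip_level  (1B, 1-aligned)
15..16  -- padding (1B)
16..40  width  (24B, 2-aligned)
40..78  stride  (38B, 2-aligned)
78..82  height  (4B, 2-aligned)
82..90  channels  (8B, 2-aligned)
sizeof = 90, alignof = 2
array of 22: 22 × 90 = 1980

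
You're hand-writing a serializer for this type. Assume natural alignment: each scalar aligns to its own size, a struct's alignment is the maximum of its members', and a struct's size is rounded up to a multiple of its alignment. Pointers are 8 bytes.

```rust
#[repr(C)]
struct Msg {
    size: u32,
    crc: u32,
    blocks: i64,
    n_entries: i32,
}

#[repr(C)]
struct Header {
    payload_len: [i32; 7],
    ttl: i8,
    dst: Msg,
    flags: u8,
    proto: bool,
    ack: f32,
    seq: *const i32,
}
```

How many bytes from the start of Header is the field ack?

Msg: size at 0 (size 4, align 4) → ends 4; crc at 4 (size 4, align 4) → ends 8; blocks at 8 (size 8, align 8) → ends 16; n_entries at 16 (size 4, align 4) → ends 20; tail pad 4 to reach multiple of 8; total 24 bytes, alignment 8
payload_len at 0 (size 28, align 4) → ends 28
ttl at 28 (size 1, align 1) → ends 29
pad 3 to align 8 for dst
dst at 32 (size 24, align 8) → ends 56
flags at 56 (size 1, align 1) → ends 57
proto at 57 (size 1, align 1) → ends 58
pad 2 to align 4 for ack
ack at 60 (size 4, align 4) → ends 64

60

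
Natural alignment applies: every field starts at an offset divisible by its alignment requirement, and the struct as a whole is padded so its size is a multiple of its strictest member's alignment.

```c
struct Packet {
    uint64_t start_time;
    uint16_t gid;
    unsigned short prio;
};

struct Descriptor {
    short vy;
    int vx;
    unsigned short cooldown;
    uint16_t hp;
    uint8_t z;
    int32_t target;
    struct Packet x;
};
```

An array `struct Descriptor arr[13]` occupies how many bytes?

Packet: start_time at 0 (size 8, align 8) → ends 8; gid at 8 (size 2, align 2) → ends 10; prio at 10 (size 2, align 2) → ends 12; tail pad 4 to reach multiple of 8; total 16 bytes, alignment 8
vy at 0 (size 2, align 2) → ends 2
pad 2 to align 4 for vx
vx at 4 (size 4, align 4) → ends 8
cooldown at 8 (size 2, align 2) → ends 10
hp at 10 (size 2, align 2) → ends 12
z at 12 (size 1, align 1) → ends 13
pad 3 to align 4 for target
target at 16 (size 4, align 4) → ends 20
pad 4 to align 8 for x
x at 24 (size 16, align 8) → ends 40
total 40 bytes, alignment 8
array of 13: 13 × 40 = 520

520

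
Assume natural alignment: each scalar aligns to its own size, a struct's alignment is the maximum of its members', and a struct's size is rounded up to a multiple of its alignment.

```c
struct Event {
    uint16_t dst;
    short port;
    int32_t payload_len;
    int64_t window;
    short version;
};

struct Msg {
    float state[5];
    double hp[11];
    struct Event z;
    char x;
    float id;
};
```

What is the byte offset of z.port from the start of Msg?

Event: dst at 0 (size 2, align 2) → ends 2; port at 2 (size 2, align 2) → ends 4; payload_len at 4 (size 4, align 4) → ends 8; window at 8 (size 8, align 8) → ends 16; version at 16 (size 2, align 2) → ends 18; tail pad 6 to reach multiple of 8; total 24 bytes, alignment 8
state at 0 (size 20, align 4) → ends 20
pad 4 to align 8 for hp
hp at 24 (size 88, align 8) → ends 112
z at 112 (size 24, align 8) → ends 136
within Event: port at 2
112 + 2 = 114

114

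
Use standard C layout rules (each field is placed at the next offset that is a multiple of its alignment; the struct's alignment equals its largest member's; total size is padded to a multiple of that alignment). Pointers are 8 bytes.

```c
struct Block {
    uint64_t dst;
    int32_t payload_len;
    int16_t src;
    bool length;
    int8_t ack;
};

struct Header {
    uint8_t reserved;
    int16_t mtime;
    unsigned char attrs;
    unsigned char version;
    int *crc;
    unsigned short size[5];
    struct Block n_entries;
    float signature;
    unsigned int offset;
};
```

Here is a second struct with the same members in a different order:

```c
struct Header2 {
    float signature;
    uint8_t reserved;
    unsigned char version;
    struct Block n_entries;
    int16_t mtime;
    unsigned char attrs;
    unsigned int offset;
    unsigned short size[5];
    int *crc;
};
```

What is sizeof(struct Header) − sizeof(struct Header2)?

Block: 0..8  dst  (8B, 8-aligned); 8..12  payload_len  (4B, 4-aligned); 12..14  src  (2B, 2-aligned); 14..15  length  (1B, 1-aligned); 15..16  ack  (1B, 1-aligned); sizeof = 16, alignof = 8
0..1  reserved  (1B, 1-aligned)
1..2  -- padding (1B)
2..4  mtime  (2B, 2-aligned)
4..5  attrs  (1B, 1-aligned)
5..6  version  (1B, 1-aligned)
6..8  -- padding (2B)
8..16  crc  (8B, 8-aligned)
16..26  size  (10B, 2-aligned)
26..32  -- padding (6B)
32..48  n_entries  (16B, 8-aligned)
48..52  signature  (4B, 4-aligned)
52..56  offset  (4B, 4-aligned)
sizeof = 56, alignof = 8
— Header2 —
0..4  signature  (4B, 4-aligned)
4..5  reserved  (1B, 1-aligned)
5..6  version  (1B, 1-aligned)
6..8  -- padding (2B)
8..24  n_entries  (16B, 8-aligned)
24..26  mtime  (2B, 2-aligned)
26..27  attrs  (1B, 1-aligned)
27..28  -- padding (1B)
28..32  offset  (4B, 4-aligned)
32..42  size  (10B, 2-aligned)
42..48  -- padding (6B)
48..56  crc  (8B, 8-aligned)
sizeof = 56, alignof = 8
56 − 56 = 0

0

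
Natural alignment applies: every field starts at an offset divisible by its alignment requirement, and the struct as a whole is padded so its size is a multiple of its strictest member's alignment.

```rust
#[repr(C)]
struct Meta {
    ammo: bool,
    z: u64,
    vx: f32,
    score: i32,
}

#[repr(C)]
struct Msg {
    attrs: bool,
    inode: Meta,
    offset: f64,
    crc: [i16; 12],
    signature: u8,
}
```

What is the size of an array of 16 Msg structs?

Meta: @0: ammo [1B, align 1] → 1; +7 pad (align 8); @8: z [8B, align 8] → 16; @16: vx [4B, align 4] → 20; @20: score [4B, align 4] → 24; size 24, align 8
@0: attrs [1B, align 1] → 1
+7 pad (align 8)
@8: inode [24B, align 8] → 32
@32: offset [8B, align 8] → 40
@40: crc [24B, align 2] → 64
@64: signature [1B, align 1] → 65
+7 tail pad (align 8)
size 72, align 8
array of 16: 16 × 72 = 1152

1152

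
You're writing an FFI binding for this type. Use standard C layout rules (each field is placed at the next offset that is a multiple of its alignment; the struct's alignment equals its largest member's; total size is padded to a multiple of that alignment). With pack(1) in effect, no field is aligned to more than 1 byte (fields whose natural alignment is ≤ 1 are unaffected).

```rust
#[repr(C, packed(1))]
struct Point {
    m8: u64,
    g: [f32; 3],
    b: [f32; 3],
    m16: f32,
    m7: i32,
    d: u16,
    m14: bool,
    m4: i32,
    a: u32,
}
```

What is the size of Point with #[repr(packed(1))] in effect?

51

m8 at 0 (size 8, align 1) → ends 8
g at 8 (size 12, align 1) → ends 20
b at 20 (size 12, align 1) → ends 32
m16 at 32 (size 4, align 1) → ends 36
m7 at 36 (size 4, align 1) → ends 40
d at 40 (size 2, align 1) → ends 42
m14 at 42 (size 1, align 1) → ends 43
m4 at 43 (size 4, align 1) → ends 47
a at 47 (size 4, align 1) → ends 51
total 51 bytes, alignment 1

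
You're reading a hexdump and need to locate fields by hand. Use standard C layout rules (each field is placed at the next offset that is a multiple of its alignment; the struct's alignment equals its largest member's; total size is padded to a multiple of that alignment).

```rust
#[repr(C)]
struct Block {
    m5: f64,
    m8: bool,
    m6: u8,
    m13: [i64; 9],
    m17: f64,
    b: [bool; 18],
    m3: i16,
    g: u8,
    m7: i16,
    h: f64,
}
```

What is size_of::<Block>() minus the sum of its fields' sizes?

7

0..8  m5  (8B, 8-aligned)
8..9  m8  (1B, 1-aligned)
9..10  m6  (1B, 1-aligned)
10..16  -- padding (6B)
16..88  m13  (72B, 8-aligned)
88..96  m17  (8B, 8-aligned)
96..114  b  (18B, 1-aligned)
114..116  m3  (2B, 2-aligned)
116..117  g  (1B, 1-aligned)
117..118  -- padding (1B)
118..120  m7  (2B, 2-aligned)
120..128  h  (8B, 8-aligned)
sizeof = 128, alignof = 8
data bytes 121, size 128 → padding 7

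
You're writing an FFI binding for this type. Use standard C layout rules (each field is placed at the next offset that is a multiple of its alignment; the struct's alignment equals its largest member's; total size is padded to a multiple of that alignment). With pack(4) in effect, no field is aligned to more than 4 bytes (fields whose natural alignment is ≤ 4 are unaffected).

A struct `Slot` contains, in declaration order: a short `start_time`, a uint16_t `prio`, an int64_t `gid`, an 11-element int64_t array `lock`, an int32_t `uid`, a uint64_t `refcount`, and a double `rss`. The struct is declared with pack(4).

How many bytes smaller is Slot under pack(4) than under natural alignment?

natural layout:
  start_time at 0 (size 2, align 2) → ends 2
  prio at 2 (size 2, align 2) → ends 4
  pad 4 to align 8 for gid
  gid at 8 (size 8, align 8) → ends 16
  lock at 16 (size 88, align 8) → ends 104
  uid at 104 (size 4, align 4) → ends 108
  pad 4 to align 8 for refcount
  refcount at 112 (size 8, align 8) → ends 120
  rss at 120 (size 8, align 8) → ends 128
  total 128 bytes, alignment 8
packed(4) layout:
  start_time at 0 (size 2, align 2) → ends 2
  prio at 2 (size 2, align 2) → ends 4
  gid at 4 (size 8, align 4) → ends 12
  lock at 12 (size 88, align 4) → ends 100
  uid at 100 (size 4, align 4) → ends 104
  refcount at 104 (size 8, align 4) → ends 112
  rss at 112 (size 8, align 4) → ends 120
  total 120 bytes, alignment 4
128 − 120 = 8

8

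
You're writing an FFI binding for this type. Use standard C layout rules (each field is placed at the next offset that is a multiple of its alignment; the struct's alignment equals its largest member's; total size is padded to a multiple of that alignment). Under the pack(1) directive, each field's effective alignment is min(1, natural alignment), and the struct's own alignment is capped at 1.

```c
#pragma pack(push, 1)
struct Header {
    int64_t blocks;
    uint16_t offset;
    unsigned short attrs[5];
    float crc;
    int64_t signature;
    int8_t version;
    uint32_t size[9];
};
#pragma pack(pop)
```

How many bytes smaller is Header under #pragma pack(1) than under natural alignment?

3

natural layout:
  @0: blocks [8B, align 8] → 8
  @8: offset [2B, align 2] → 10
  @10: attrs [10B, align 2] → 20
  @20: crc [4B, align 4] → 24
  @24: signature [8B, align 8] → 32
  @32: version [1B, align 1] → 33
  +3 pad (align 4)
  @36: size [36B, align 4] → 72
  size 72, align 8
packed(1) layout:
  @0: blocks [8B, align 1] → 8
  @8: offset [2B, align 1] → 10
  @10: attrs [10B, align 1] → 20
  @20: crc [4B, align 1] → 24
  @24: signature [8B, align 1] → 32
  @32: version [1B, align 1] → 33
  @33: size [36B, align 1] → 69
  size 69, align 1
72 − 69 = 3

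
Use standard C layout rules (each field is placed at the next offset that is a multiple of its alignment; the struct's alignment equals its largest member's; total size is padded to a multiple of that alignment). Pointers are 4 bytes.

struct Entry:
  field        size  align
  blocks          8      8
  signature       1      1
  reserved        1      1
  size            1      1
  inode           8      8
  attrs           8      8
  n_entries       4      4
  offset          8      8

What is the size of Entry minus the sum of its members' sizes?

@0: blocks [8B, align 8] → 8
@8: signature [1B, align 1] → 9
@9: reserved [1B, align 1] → 10
@10: size [1B, align 1] → 11
+5 pad (align 8)
@16: inode [8B, align 8] → 24
@24: attrs [8B, align 8] → 32
@32: n_entries [4B, align 4] → 36
+4 pad (align 8)
@40: offset [8B, align 8] → 48
size 48, align 8
data bytes 39, size 48 → padding 9

9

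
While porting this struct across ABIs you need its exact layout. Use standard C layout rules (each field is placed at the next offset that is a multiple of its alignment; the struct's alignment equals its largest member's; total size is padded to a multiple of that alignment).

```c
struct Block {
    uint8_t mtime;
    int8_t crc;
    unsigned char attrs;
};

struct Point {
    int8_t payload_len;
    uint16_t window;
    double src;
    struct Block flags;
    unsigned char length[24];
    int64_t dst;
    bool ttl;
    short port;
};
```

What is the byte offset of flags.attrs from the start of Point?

Block: mtime at 0 (size 1, align 1) → ends 1; crc at 1 (size 1, align 1) → ends 2; attrs at 2 (size 1, align 1) → ends 3; total 3 bytes, alignment 1
payload_len at 0 (size 1, align 1) → ends 1
pad 1 to align 2 for window
window at 2 (size 2, align 2) → ends 4
pad 4 to align 8 for src
src at 8 (size 8, align 8) → ends 16
flags at 16 (size 3, align 1) → ends 19
within Block: attrs at 2
16 + 2 = 18

18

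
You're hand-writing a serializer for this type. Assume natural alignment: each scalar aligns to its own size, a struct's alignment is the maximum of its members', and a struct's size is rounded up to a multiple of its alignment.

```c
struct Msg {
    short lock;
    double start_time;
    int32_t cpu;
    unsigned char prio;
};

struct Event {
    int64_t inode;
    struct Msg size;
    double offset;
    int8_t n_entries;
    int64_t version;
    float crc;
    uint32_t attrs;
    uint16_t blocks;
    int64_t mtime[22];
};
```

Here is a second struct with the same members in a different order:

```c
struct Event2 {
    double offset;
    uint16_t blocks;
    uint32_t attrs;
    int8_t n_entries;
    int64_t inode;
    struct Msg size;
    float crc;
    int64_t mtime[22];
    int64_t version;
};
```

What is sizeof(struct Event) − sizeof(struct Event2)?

Msg: lock at 0 (size 2, align 2) → ends 2; pad 6 to align 8 for start_time; start_time at 8 (size 8, align 8) → ends 16; cpu at 16 (size 4, align 4) → ends 20; prio at 20 (size 1, align 1) → ends 21; tail pad 3 to reach multiple of 8; total 24 bytes, alignment 8
inode at 0 (size 8, align 8) → ends 8
size at 8 (size 24, align 8) → ends 32
offset at 32 (size 8, align 8) → ends 40
n_entries at 40 (size 1, align 1) → ends 41
pad 7 to align 8 for version
version at 48 (size 8, align 8) → ends 56
crc at 56 (size 4, align 4) → ends 60
attrs at 60 (size 4, align 4) → ends 64
blocks at 64 (size 2, align 2) → ends 66
pad 6 to align 8 for mtime
mtime at 72 (size 176, align 8) → ends 248
total 248 bytes, alignment 8
— Event2 —
offset at 0 (size 8, align 8) → ends 8
blocks at 8 (size 2, align 2) → ends 10
pad 2 to align 4 for attrs
attrs at 12 (size 4, align 4) → ends 16
n_entries at 16 (size 1, align 1) → ends 17
pad 7 to align 8 for inode
inode at 24 (size 8, align 8) → ends 32
size at 32 (size 24, align 8) → ends 56
crc at 56 (size 4, align 4) → ends 60
pad 4 to align 8 for mtime
mtime at 64 (size 176, align 8) → ends 240
version at 240 (size 8, align 8) → ends 248
total 248 bytes, alignment 8
248 − 248 = 0

0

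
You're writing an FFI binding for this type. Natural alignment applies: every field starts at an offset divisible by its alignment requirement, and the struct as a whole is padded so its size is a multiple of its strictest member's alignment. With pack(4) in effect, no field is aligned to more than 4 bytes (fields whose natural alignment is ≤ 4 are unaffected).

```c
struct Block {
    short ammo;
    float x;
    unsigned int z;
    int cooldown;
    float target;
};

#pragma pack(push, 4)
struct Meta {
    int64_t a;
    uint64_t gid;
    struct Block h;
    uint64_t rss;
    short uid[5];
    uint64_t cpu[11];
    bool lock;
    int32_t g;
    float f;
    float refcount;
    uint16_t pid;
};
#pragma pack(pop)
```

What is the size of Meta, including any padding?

164 bytes

Block: @0: ammo [2B, align 2] → 2; +2 pad (align 4); @4: x [4B, align 4] → 8; @8: z [4B, align 4] → 12; @12: cooldown [4B, align 4] → 16; @16: target [4B, align 4] → 20; size 20, align 4
@0: a [8B, align 4] → 8
@8: gid [8B, align 4] → 16
@16: h [20B, align 4] → 36
@36: rss [8B, align 4] → 44
@44: uid [10B, align 2] → 54
+2 pad (align 4)
@56: cpu [88B, align 4] → 144
@144: lock [1B, align 1] → 145
+3 pad (align 4)
@148: g [4B, align 4] → 152
@152: f [4B, align 4] → 156
@156: refcount [4B, align 4] → 160
@160: pid [2B, align 2] → 162
+2 tail pad (align 4)
size 164, align 4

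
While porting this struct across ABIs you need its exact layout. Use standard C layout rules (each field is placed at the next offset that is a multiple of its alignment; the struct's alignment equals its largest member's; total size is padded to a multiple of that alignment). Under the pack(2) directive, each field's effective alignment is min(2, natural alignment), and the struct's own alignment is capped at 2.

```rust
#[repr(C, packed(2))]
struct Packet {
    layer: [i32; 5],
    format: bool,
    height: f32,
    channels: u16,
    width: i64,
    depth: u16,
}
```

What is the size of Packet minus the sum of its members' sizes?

0..20  layer  (20B, 2-aligned)
20..21  format  (1B, 1-aligned)
21..22  -- padding (1B)
22..26  height  (4B, 2-aligned)
26..28  channels  (2B, 2-aligned)
28..36  width  (8B, 2-aligned)
36..38  depth  (2B, 2-aligned)
sizeof = 38, alignof = 2
data bytes 37, size 38 → padding 1

1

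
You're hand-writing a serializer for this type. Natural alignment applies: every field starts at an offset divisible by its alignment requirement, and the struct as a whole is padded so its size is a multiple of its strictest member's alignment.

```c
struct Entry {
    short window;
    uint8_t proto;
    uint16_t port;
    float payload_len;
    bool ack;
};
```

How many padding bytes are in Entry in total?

6

@0: window [2B, align 2] → 2
@2: proto [1B, align 1] → 3
+1 pad (align 2)
@4: port [2B, align 2] → 6
+2 pad (align 4)
@8: payload_len [4B, align 4] → 12
@12: ack [1B, align 1] → 13
+3 tail pad (align 4)
size 16, align 4
data bytes 10, size 16 → padding 6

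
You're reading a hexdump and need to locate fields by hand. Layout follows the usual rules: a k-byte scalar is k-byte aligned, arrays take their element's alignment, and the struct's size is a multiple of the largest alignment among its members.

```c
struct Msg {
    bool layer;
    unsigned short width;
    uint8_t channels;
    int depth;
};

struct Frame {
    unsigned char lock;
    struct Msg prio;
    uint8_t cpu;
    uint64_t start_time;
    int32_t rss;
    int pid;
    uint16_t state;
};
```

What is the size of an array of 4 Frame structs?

Msg: 0..1  layer  (1B, 1-aligned); 1..2  -- padding (1B); 2..4  width  (2B, 2-aligned); 4..5  channels  (1B, 1-aligned); 5..8  -- padding (3B); 8..12  depth  (4B, 4-aligned); sizeof = 12, alignof = 4
0..1  lock  (1B, 1-aligned)
1..4  -- padding (3B)
4..16  prio  (12B, 4-aligned)
16..17  cpu  (1B, 1-aligned)
17..24  -- padding (7B)
24..32  start_time  (8B, 8-aligned)
32..36  rss  (4B, 4-aligned)
36..40  pid  (4B, 4-aligned)
40..42  state  (2B, 2-aligned)
42..48  -- tail padding (6B)
sizeof = 48, alignof = 8
array of 4: 4 × 48 = 192

192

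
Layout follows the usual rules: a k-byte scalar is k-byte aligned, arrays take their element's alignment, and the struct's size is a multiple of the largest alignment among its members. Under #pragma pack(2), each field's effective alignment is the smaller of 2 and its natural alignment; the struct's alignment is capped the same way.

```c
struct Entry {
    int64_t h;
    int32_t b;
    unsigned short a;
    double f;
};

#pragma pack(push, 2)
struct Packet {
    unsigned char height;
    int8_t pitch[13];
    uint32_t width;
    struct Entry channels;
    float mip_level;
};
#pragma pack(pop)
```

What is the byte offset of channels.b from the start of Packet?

26

Entry: h at 0 (size 8, align 8) → ends 8; b at 8 (size 4, align 4) → ends 12; a at 12 (size 2, align 2) → ends 14; pad 2 to align 8 for f; f at 16 (size 8, align 8) → ends 24; total 24 bytes, alignment 8
height at 0 (size 1, align 1) → ends 1
pitch at 1 (size 13, align 1) → ends 14
width at 14 (size 4, align 2) → ends 18
channels at 18 (size 24, align 2) → ends 42
within Entry: b at 8
18 + 8 = 26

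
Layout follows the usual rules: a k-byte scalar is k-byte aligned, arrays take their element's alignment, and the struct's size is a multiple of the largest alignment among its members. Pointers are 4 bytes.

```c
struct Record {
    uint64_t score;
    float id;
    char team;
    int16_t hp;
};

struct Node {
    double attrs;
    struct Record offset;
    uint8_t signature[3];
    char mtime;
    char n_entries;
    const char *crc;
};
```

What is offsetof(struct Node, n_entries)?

28

Record: @0: score [8B, align 8] → 8; @8: id [4B, align 4] → 12; @12: team [1B, align 1] → 13; +1 pad (align 2); @14: hp [2B, align 2] → 16; size 16, align 8
@0: attrs [8B, align 8] → 8
@8: offset [16B, align 8] → 24
@24: signature [3B, align 1] → 27
@27: mtime [1B, align 1] → 28
@28: n_entries [1B, align 1] → 29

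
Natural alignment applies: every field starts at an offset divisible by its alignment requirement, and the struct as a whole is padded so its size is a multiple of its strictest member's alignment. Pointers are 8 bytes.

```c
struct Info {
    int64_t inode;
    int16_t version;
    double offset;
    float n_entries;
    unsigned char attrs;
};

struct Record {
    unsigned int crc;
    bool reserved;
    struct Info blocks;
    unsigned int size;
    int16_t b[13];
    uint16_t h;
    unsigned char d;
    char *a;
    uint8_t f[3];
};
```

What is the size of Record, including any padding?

Info: 0..8  inode  (8B, 8-aligned); 8..10  version  (2B, 2-aligned); 10..16  -- padding (6B); 16..24  offset  (8B, 8-aligned); 24..28  n_entries  (4B, 4-aligned); 28..29  attrs  (1B, 1-aligned); 29..32  -- tail padding (3B); sizeof = 32, alignof = 8
0..4  crc  (4B, 4-aligned)
4..5  reserved  (1B, 1-aligned)
5..8  -- padding (3B)
8..40  blocks  (32B, 8-aligned)
40..44  size  (4B, 4-aligned)
44..70  b  (26B, 2-aligned)
70..72  h  (2B, 2-aligned)
72..73  d  (1B, 1-aligned)
73..80  -- padding (7B)
80..88  a  (8B, 8-aligned)
88..91  f  (3B, 1-aligned)
91..96  -- tail padding (5B)
sizeof = 96, alignof = 8

96 bytes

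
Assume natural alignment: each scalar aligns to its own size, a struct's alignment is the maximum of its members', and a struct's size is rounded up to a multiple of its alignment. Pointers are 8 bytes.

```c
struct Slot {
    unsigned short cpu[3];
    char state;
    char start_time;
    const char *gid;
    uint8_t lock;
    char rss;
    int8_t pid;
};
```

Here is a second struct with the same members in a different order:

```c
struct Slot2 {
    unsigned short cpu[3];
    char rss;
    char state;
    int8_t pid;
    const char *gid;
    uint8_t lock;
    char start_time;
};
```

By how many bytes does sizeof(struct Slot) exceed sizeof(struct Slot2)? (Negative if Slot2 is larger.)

-8

@0: cpu [6B, align 2] → 6
@6: state [1B, align 1] → 7
@7: start_time [1B, align 1] → 8
@8: gid [8B, align 8] → 16
@16: lock [1B, align 1] → 17
@17: rss [1B, align 1] → 18
@18: pid [1B, align 1] → 19
+5 tail pad (align 8)
size 24, align 8
— Slot2 —
@0: cpu [6B, align 2] → 6
@6: rss [1B, align 1] → 7
@7: state [1B, align 1] → 8
@8: pid [1B, align 1] → 9
+7 pad (align 8)
@16: gid [8B, align 8] → 24
@24: lock [1B, align 1] → 25
@25: start_time [1B, align 1] → 26
+6 tail pad (align 8)
size 32, align 8
24 − 32 = -8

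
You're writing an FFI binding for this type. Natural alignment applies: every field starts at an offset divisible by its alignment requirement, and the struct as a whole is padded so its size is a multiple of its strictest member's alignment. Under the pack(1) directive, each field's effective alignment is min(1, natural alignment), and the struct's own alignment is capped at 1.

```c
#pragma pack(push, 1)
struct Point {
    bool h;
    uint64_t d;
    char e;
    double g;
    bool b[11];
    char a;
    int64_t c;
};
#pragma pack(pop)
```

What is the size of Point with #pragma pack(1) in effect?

h at 0 (size 1, align 1) → ends 1
d at 1 (size 8, align 1) → ends 9
e at 9 (size 1, align 1) → ends 10
g at 10 (size 8, align 1) → ends 18
b at 18 (size 11, align 1) → ends 29
a at 29 (size 1, align 1) → ends 30
c at 30 (size 8, align 1) → ends 38
total 38 bytes, alignment 1

38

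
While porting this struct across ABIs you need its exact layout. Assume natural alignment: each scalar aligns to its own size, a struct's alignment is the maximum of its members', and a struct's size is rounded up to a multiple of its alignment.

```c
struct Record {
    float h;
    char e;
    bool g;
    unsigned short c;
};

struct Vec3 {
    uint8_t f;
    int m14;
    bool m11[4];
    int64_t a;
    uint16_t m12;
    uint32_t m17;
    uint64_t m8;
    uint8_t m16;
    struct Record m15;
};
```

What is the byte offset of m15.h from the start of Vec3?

Record: 0..4  h  (4B, 4-aligned); 4..5  e  (1B, 1-aligned); 5..6  g  (1B, 1-aligned); 6..8  c  (2B, 2-aligned); sizeof = 8, alignof = 4
0..1  f  (1B, 1-aligned)
1..4  -- padding (3B)
4..8  m14  (4B, 4-aligned)
8..12  m11  (4B, 1-aligned)
12..16  -- padding (4B)
16..24  a  (8B, 8-aligned)
24..26  m12  (2B, 2-aligned)
26..28  -- padding (2B)
28..32  m17  (4B, 4-aligned)
32..40  m8  (8B, 8-aligned)
40..41  m16  (1B, 1-aligned)
41..44  -- padding (3B)
44..52  m15  (8B, 4-aligned)
within Record: h at 0
44 + 0 = 44

44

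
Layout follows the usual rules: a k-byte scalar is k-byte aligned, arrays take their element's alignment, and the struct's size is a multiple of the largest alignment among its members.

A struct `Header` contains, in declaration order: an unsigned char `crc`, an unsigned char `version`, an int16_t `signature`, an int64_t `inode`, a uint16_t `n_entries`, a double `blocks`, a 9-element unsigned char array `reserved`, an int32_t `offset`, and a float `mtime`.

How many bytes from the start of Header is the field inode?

crc at 0 (size 1, align 1) → ends 1
version at 1 (size 1, align 1) → ends 2
signature at 2 (size 2, align 2) → ends 4
pad 4 to align 8 for inode
inode at 8 (size 8, align 8) → ends 16

8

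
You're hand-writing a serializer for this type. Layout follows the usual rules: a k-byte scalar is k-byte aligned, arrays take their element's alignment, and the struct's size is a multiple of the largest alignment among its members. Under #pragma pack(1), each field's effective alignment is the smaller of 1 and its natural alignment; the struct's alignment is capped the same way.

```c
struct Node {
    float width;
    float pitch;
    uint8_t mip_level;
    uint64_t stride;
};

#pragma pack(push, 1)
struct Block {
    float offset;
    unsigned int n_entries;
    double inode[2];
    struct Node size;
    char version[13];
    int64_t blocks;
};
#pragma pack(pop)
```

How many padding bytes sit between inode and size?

Node: @0: width [4B, align 4] → 4; @4: pitch [4B, align 4] → 8; @8: mip_level [1B, align 1] → 9; +7 pad (align 8); @16: stride [8B, align 8] → 24; size 24, align 8
@0: offset [4B, align 1] → 4
@4: n_entries [4B, align 1] → 8
@8: inode [16B, align 1] → 24
@24: size [24B, align 1] → 48

0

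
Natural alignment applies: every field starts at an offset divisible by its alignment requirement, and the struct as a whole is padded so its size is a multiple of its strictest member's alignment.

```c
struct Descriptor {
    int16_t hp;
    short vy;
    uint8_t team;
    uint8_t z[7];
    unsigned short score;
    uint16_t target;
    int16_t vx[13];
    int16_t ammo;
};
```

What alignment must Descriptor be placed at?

member alignments: hp=2, vy=2, team=1, z=1, score=2, target=2, vx=2, ammo=2
max = 2

2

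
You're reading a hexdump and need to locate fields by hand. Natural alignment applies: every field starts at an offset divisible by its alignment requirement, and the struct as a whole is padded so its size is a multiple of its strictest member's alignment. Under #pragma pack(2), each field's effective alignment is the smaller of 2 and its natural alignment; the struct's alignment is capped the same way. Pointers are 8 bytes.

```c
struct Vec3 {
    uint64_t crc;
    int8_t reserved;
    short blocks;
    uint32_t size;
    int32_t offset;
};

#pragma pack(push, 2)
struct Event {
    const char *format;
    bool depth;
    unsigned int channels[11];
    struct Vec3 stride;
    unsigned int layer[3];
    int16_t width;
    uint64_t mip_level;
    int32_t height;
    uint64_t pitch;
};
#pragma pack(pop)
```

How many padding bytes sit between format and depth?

0

Vec3: crc at 0 (size 8, align 8) → ends 8; reserved at 8 (size 1, align 1) → ends 9; pad 1 to align 2 for blocks; blocks at 10 (size 2, align 2) → ends 12; size at 12 (size 4, align 4) → ends 16; offset at 16 (size 4, align 4) → ends 20; tail pad 4 to reach multiple of 8; total 24 bytes, alignment 8
format at 0 (size 8, align 2) → ends 8
depth at 8 (size 1, align 1) → ends 9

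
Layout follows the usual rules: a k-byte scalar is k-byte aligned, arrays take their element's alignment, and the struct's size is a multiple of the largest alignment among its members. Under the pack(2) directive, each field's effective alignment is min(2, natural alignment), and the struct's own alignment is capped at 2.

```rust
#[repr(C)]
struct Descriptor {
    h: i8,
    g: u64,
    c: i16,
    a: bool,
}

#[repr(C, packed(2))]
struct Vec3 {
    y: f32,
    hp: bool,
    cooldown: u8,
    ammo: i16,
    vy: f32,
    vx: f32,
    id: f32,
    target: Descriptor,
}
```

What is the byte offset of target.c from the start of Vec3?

Descriptor: h at 0 (size 1, align 1) → ends 1; pad 7 to align 8 for g; g at 8 (size 8, align 8) → ends 16; c at 16 (size 2, align 2) → ends 18; a at 18 (size 1, align 1) → ends 19; tail pad 5 to reach multiple of 8; total 24 bytes, alignment 8
y at 0 (size 4, align 2) → ends 4
hp at 4 (size 1, align 1) → ends 5
cooldown at 5 (size 1, align 1) → ends 6
ammo at 6 (size 2, align 2) → ends 8
vy at 8 (size 4, align 2) → ends 12
vx at 12 (size 4, align 2) → ends 16
id at 16 (size 4, align 2) → ends 20
target at 20 (size 24, align 2) → ends 44
within Descriptor: c at 16
20 + 16 = 36

36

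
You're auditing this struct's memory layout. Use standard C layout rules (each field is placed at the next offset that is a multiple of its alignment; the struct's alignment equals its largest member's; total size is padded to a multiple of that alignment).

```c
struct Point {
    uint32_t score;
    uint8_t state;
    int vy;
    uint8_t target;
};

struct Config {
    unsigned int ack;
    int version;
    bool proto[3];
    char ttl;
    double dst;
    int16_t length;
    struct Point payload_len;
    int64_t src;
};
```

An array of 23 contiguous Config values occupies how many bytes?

1288

Point: @0: score [4B, align 4] → 4; @4: state [1B, align 1] → 5; +3 pad (align 4); @8: vy [4B, align 4] → 12; @12: target [1B, align 1] → 13; +3 tail pad (align 4); size 16, align 4
@0: ack [4B, align 4] → 4
@4: version [4B, align 4] → 8
@8: proto [3B, align 1] → 11
@11: ttl [1B, align 1] → 12
+4 pad (align 8)
@16: dst [8B, align 8] → 24
@24: length [2B, align 2] → 26
+2 pad (align 4)
@28: payload_len [16B, align 4] → 44
+4 pad (align 8)
@48: src [8B, align 8] → 56
size 56, align 8
array of 23: 23 × 56 = 1288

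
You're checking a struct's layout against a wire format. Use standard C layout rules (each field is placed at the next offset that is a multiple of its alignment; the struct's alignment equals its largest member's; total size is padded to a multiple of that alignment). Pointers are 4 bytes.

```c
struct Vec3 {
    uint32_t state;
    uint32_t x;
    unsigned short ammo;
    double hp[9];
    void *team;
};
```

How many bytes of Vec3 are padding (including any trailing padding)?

@0: state [4B, align 4] → 4
@4: x [4B, align 4] → 8
@8: ammo [2B, align 2] → 10
+6 pad (align 8)
@16: hp [72B, align 8] → 88
@88: team [4B, align 4] → 92
+4 tail pad (align 8)
size 96, align 8
data bytes 86, size 96 → padding 10

10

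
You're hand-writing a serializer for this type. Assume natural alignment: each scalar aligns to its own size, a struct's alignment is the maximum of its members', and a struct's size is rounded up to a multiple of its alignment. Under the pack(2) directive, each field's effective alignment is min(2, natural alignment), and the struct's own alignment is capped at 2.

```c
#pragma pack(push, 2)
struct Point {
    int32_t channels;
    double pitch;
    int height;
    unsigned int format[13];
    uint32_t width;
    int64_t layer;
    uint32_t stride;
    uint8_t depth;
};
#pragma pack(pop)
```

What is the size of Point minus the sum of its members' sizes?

channels at 0 (size 4, align 2) → ends 4
pitch at 4 (size 8, align 2) → ends 12
height at 12 (size 4, align 2) → ends 16
format at 16 (size 52, align 2) → ends 68
width at 68 (size 4, align 2) → ends 72
layer at 72 (size 8, align 2) → ends 80
stride at 80 (size 4, align 2) → ends 84
depth at 84 (size 1, align 1) → ends 85
tail pad 1 to reach multiple of 2
total 86 bytes, alignment 2
data bytes 85, size 86 → padding 1

1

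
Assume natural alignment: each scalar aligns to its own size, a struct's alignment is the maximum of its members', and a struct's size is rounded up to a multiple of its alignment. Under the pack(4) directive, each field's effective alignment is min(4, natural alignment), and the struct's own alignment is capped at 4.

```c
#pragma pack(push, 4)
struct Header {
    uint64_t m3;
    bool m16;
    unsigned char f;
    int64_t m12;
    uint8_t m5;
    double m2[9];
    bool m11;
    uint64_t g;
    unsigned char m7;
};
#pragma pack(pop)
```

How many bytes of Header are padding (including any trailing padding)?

0..8  m3  (8B, 4-aligned)
8..9  m16  (1B, 1-aligned)
9..10  f  (1B, 1-aligned)
10..12  -- padding (2B)
12..20  m12  (8B, 4-aligned)
20..21  m5  (1B, 1-aligned)
21..24  -- padding (3B)
24..96  m2  (72B, 4-aligned)
96..97  m11  (1B, 1-aligned)
97..100  -- padding (3B)
100..108  g  (8B, 4-aligned)
108..109  m7  (1B, 1-aligned)
109..112  -- tail padding (3B)
sizeof = 112, alignof = 4
data bytes 101, size 112 → padding 11

11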